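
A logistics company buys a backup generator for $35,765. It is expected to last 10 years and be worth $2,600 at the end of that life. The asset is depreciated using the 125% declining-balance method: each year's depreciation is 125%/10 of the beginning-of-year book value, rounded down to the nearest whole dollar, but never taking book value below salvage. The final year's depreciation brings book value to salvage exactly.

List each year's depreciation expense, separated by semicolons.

Depreciable base = $35,765 − $2,600 = $33,165.
Year 1: ⌊$35,765 × 125%/10⌋ = $4,470. Book value $31,295.
Year 2: ⌊$31,295 × 125%/10⌋ = $3,911. Book value $27,384.
Year 3: ⌊$27,384 × 125%/10⌋ = $3,423. Book value $23,961.
Year 4: ⌊$23,961 × 125%/10⌋ = $2,995. Book value $20,966.
Year 5: ⌊$20,966 × 125%/10⌋ = $2,620. Book value $18,346.
Year 6: ⌊$18,346 × 125%/10⌋ = $2,293. Book value $16,053.
Year 7: ⌊$16,053 × 125%/10⌋ = $2,006. Book value $14,047.
Year 8: ⌊$14,047 × 125%/10⌋ = $1,755. Book value $12,292.
Year 9: ⌊$12,292 × 125%/10⌋ = $1,536. Book value $10,756.
Year 10 (final): $10,756 − $2,600 = $8,156. Book value $2,600.

$4,470; $3,911; $3,423; $2,995; $2,620; $2,293; $2,006; $1,755; $1,536; $8,156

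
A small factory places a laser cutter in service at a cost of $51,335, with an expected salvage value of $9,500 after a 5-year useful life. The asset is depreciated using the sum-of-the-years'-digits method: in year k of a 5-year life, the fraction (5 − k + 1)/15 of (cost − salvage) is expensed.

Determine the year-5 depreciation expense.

Depreciable base = $51,335 − $9,500 = $41,835.
Sum of the years' digits = 5+4+3+2+1 = 15.
Year 1: $41,835 × 5/15 = $13,945. Book value $37,390.
Year 2: $41,835 × 4/15 = $11,156. Book value $26,234.
Year 3: $41,835 × 3/15 = $8,367. Book value $17,867.
Year 4: $41,835 × 2/15 = $5,578. Book value $12,289.
Year 5: $41,835 × 1/15 = $2,789. Book value $9,500.

$2,789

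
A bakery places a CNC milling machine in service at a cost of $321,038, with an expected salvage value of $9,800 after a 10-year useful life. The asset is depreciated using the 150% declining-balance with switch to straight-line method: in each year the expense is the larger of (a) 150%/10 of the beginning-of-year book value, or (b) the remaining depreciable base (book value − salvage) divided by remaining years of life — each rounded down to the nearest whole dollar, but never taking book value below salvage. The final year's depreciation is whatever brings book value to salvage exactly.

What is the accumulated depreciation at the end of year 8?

$258,642

Depreciable base = $321,038 − $9,800 = $311,238.
Year 1: DB = ⌊$321,038 × 150%/10⌋ = $48,155; SL = ⌊$311,238/10⌋ = $31,123 → take DB $48,155. Book value $272,883.
Year 2: DB = ⌊$272,883 × 150%/10⌋ = $40,932; SL = ⌊$263,083/9⌋ = $29,231 → take DB $40,932. Book value $231,951.
Year 3: DB = ⌊$231,951 × 150%/10⌋ = $34,792; SL = ⌊$222,151/8⌋ = $27,768 → take DB $34,792. Book value $197,159.
Year 4: DB = ⌊$197,159 × 150%/10⌋ = $29,573; SL = ⌊$187,359/7⌋ = $26,765 → take DB $29,573. Book value $167,586.
Year 5: DB = ⌊$167,586 × 150%/10⌋ = $25,137; SL = ⌊$157,786/6⌋ = $26,297 → take SL $26,297. Book value $141,289.
Year 6: DB = ⌊$141,289 × 150%/10⌋ = $21,193; SL = ⌊$131,489/5⌋ = $26,297 → take SL $26,297. Book value $114,992.
Year 7: DB = ⌊$114,992 × 150%/10⌋ = $17,248; SL = ⌊$105,192/4⌋ = $26,298 → take SL $26,298. Book value $88,694.
Year 8: DB = ⌊$88,694 × 150%/10⌋ = $13,304; SL = ⌊$78,894/3⌋ = $26,298 → take SL $26,298. Book value $62,396.
Accumulated through year 8 = $321,038 − $62,396 = $258,642.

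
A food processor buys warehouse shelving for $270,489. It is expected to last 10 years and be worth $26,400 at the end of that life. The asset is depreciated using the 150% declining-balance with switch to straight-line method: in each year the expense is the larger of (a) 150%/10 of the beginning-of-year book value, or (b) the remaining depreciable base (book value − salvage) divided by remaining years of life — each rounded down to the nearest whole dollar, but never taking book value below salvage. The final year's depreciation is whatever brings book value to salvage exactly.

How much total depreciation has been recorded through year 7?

Depreciable base = $270,489 − $26,400 = $244,089.
Year 1: DB = ⌊$270,489 × 150%/10⌋ = $40,573; SL = ⌊$244,089/10⌋ = $24,408 → take DB $40,573. Book value $229,916.
Year 2: DB = ⌊$229,916 × 150%/10⌋ = $34,487; SL = ⌊$203,516/9⌋ = $22,612 → take DB $34,487. Book value $195,429.
Year 3: DB = ⌊$195,429 × 150%/10⌋ = $29,314; SL = ⌊$169,029/8⌋ = $21,128 → take DB $29,314. Book value $166,115.
Year 4: DB = ⌊$166,115 × 150%/10⌋ = $24,917; SL = ⌊$139,715/7⌋ = $19,959 → take DB $24,917. Book value $141,198.
Year 5: DB = ⌊$141,198 × 150%/10⌋ = $21,179; SL = ⌊$114,798/6⌋ = $19,133 → take DB $21,179. Book value $120,019.
Year 6: DB = ⌊$120,019 × 150%/10⌋ = $18,002; SL = ⌊$93,619/5⌋ = $18,723 → take SL $18,723. Book value $101,296.
Year 7: DB = ⌊$101,296 × 150%/10⌋ = $15,194; SL = ⌊$74,896/4⌋ = $18,724 → take SL $18,724. Book value $82,572.
Accumulated through year 7 = $270,489 − $82,572 = $187,917.

$187,917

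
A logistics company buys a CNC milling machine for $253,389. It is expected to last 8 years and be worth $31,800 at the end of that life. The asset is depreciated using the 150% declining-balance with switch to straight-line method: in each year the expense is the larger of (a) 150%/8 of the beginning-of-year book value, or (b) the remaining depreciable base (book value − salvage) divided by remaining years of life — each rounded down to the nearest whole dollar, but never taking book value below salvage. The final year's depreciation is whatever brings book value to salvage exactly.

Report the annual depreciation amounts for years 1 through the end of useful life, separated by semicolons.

Depreciable base = $253,389 − $31,800 = $221,589.
Year 1: DB = ⌊$253,389 × 150%/8⌋ = $47,510; SL = ⌊$221,589/8⌋ = $27,698 → take DB $47,510. Book value $205,879.
Year 2: DB = ⌊$205,879 × 150%/8⌋ = $38,602; SL = ⌊$174,079/7⌋ = $24,868 → take DB $38,602. Book value $167,277.
Year 3: DB = ⌊$167,277 × 150%/8⌋ = $31,364; SL = ⌊$135,477/6⌋ = $22,579 → take DB $31,364. Book value $135,913.
Year 4: DB = ⌊$135,913 × 150%/8⌋ = $25,483; SL = ⌊$104,113/5⌋ = $20,822 → take DB $25,483. Book value $110,430.
Year 5: DB = ⌊$110,430 × 150%/8⌋ = $20,705; SL = ⌊$78,630/4⌋ = $19,657 → take DB $20,705. Book value $89,725.
Year 6: DB = ⌊$89,725 × 150%/8⌋ = $16,823; SL = ⌊$57,925/3⌋ = $19,308 → take SL $19,308. Book value $70,417.
Year 7: DB = ⌊$70,417 × 150%/8⌋ = $13,203; SL = ⌊$38,617/2⌋ = $19,308 → take SL $19,308. Book value $51,109.
Year 8 (final): $51,109 − $31,800 = $19,309. Book value $31,800.

$47,510; $38,602; $31,364; $25,483; $20,705; $19,308; $19,308; $19,309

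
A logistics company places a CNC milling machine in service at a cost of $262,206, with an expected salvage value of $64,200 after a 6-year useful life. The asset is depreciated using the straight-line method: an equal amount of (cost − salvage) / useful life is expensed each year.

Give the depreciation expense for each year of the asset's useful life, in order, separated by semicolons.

$33,001; $33,001; $33,001; $33,001; $33,001; $33,001

Depreciable base = $262,206 − $64,200 = $198,006.
Annual expense = $198,006 / 6 = $33,001.
End of year 1: book value $229,205.
End of year 2: book value $196,204.
End of year 3: book value $163,203.
End of year 4: book value $130,202.
End of year 5: book value $97,201.
End of year 6: book value $64,200.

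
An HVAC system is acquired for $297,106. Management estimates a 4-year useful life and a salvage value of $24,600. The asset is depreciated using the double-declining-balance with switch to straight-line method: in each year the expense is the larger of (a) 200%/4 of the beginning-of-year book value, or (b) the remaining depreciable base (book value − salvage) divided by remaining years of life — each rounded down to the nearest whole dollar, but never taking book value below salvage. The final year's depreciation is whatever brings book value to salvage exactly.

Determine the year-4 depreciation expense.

$12,539

Depreciable base = $297,106 − $24,600 = $272,506.
Year 1: DB = ⌊$297,106 × 200%/4⌋ = $148,553; SL = ⌊$272,506/4⌋ = $68,126 → take DB $148,553. Book value $148,553.
Year 2: DB = ⌊$148,553 × 200%/4⌋ = $74,276; SL = ⌊$123,953/3⌋ = $41,317 → take DB $74,276. Book value $74,277.
Year 3: DB = ⌊$74,277 × 200%/4⌋ = $37,138; SL = ⌊$49,677/2⌋ = $24,838 → take DB $37,138. Book value $37,139.
Year 4 (final): $37,139 − $24,600 = $12,539. Book value $24,600.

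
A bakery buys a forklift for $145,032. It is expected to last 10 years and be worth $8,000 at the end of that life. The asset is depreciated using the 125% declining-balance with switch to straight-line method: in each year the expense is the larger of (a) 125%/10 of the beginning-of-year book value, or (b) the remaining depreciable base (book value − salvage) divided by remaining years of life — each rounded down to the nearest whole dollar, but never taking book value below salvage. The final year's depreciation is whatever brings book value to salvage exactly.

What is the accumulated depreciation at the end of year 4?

Depreciable base = $145,032 − $8,000 = $137,032.
Year 1: DB = ⌊$145,032 × 125%/10⌋ = $18,129; SL = ⌊$137,032/10⌋ = $13,703 → take DB $18,129. Book value $126,903.
Year 2: DB = ⌊$126,903 × 125%/10⌋ = $15,862; SL = ⌊$118,903/9⌋ = $13,211 → take DB $15,862. Book value $111,041.
Year 3: DB = ⌊$111,041 × 125%/10⌋ = $13,880; SL = ⌊$103,041/8⌋ = $12,880 → take DB $13,880. Book value $97,161.
Year 4: DB = ⌊$97,161 × 125%/10⌋ = $12,145; SL = ⌊$89,161/7⌋ = $12,737 → take SL $12,737. Book value $84,424.
Accumulated through year 4 = $145,032 − $84,424 = $60,608.

$60,608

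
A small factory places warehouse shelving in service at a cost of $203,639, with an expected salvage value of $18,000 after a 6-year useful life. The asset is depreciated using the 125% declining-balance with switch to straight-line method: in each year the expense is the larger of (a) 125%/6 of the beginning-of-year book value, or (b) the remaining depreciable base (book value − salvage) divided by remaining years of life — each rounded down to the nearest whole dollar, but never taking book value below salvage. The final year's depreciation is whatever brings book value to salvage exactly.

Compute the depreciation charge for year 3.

$27,407

Depreciable base = $203,639 − $18,000 = $185,639.
Year 1: DB = ⌊$203,639 × 125%/6⌋ = $42,424; SL = ⌊$185,639/6⌋ = $30,939 → take DB $42,424. Book value $161,215.
Year 2: DB = ⌊$161,215 × 125%/6⌋ = $33,586; SL = ⌊$143,215/5⌋ = $28,643 → take DB $33,586. Book value $127,629.
Year 3: DB = ⌊$127,629 × 125%/6⌋ = $26,589; SL = ⌊$109,629/4⌋ = $27,407 → take SL $27,407. Book value $100,222.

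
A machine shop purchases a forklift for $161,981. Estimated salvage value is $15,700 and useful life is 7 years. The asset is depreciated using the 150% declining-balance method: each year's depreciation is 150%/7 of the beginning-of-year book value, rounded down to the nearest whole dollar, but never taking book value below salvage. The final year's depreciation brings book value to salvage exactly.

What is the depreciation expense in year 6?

Depreciable base = $161,981 − $15,700 = $146,281.
Year 1: ⌊$161,981 × 150%/7⌋ = $34,710. Book value $127,271.
Year 2: ⌊$127,271 × 150%/7⌋ = $27,272. Book value $99,999.
Year 3: ⌊$99,999 × 150%/7⌋ = $21,428. Book value $78,571.
Year 4: ⌊$78,571 × 150%/7⌋ = $16,836. Book value $61,735.
Year 5: ⌊$61,735 × 150%/7⌋ = $13,228. Book value $48,507.
Year 6: ⌊$48,507 × 150%/7⌋ = $10,394. Book value $38,113.

$10,394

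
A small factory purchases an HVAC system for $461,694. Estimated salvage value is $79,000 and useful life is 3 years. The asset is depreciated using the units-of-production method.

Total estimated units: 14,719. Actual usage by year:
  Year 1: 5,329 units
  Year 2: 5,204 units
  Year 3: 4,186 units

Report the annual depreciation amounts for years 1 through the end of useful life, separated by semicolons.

$138,554; $135,304; $108,836

Depreciable base = $461,694 − $79,000 = $382,694.
Rate = $382,694 / 14,719 units = $26 per unit.
Year 1: 5,329 × $26 = $138,554. Book value $323,140.
Year 2: 5,204 × $26 = $135,304. Book value $187,836.
Year 3: 4,186 × $26 = $108,836. Book value $79,000.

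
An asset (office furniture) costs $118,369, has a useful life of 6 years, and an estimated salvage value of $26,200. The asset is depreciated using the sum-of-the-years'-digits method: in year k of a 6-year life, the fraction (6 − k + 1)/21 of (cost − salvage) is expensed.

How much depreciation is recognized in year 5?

$8,778

Depreciable base = $118,369 − $26,200 = $92,169.
Sum of the years' digits = 6+5+4+3+2+1 = 21.
Year 1: $92,169 × 6/21 = $26,334. Book value $92,035.
Year 2: $92,169 × 5/21 = $21,945. Book value $70,090.
Year 3: $92,169 × 4/21 = $17,556. Book value $52,534.
Year 4: $92,169 × 3/21 = $13,167. Book value $39,367.
Year 5: $92,169 × 2/21 = $8,778. Book value $30,589.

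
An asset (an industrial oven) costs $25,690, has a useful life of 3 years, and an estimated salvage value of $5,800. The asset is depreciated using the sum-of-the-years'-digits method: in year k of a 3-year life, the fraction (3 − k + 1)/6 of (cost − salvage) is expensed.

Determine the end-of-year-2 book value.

$9,115

Depreciable base = $25,690 − $5,800 = $19,890.
Sum of the years' digits = 3+2+1 = 6.
Year 1: $19,890 × 3/6 = $9,945. Book value $15,745.
Year 2: $19,890 × 2/6 = $6,630. Book value $9,115.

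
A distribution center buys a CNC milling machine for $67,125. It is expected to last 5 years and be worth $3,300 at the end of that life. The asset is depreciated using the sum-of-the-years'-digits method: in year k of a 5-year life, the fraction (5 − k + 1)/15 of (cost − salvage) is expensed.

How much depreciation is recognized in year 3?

Depreciable base = $67,125 − $3,300 = $63,825.
Sum of the years' digits = 5+4+3+2+1 = 15.
Year 1: $63,825 × 5/15 = $21,275. Book value $45,850.
Year 2: $63,825 × 4/15 = $17,020. Book value $28,830.
Year 3: $63,825 × 3/15 = $12,765. Book value $16,065.

$12,765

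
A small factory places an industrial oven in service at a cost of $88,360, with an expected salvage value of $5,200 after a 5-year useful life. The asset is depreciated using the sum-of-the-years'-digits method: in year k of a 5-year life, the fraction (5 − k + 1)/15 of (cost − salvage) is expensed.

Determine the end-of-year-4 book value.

Depreciable base = $88,360 − $5,200 = $83,160.
Sum of the years' digits = 5+4+3+2+1 = 15.
Year 1: $83,160 × 5/15 = $27,720. Book value $60,640.
Year 2: $83,160 × 4/15 = $22,176. Book value $38,464.
Year 3: $83,160 × 3/15 = $16,632. Book value $21,832.
Year 4: $83,160 × 2/15 = $11,088. Book value $10,744.

$10,744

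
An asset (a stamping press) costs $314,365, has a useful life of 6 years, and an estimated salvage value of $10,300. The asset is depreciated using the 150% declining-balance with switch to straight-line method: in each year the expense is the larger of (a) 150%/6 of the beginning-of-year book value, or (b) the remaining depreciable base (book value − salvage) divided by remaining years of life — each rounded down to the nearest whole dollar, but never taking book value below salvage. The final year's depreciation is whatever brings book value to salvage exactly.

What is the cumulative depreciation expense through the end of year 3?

$181,741

Depreciable base = $314,365 − $10,300 = $304,065.
Year 1: DB = ⌊$314,365 × 150%/6⌋ = $78,591; SL = ⌊$304,065/6⌋ = $50,677 → take DB $78,591. Book value $235,774.
Year 2: DB = ⌊$235,774 × 150%/6⌋ = $58,943; SL = ⌊$225,474/5⌋ = $45,094 → take DB $58,943. Book value $176,831.
Year 3: DB = ⌊$176,831 × 150%/6⌋ = $44,207; SL = ⌊$166,531/4⌋ = $41,632 → take DB $44,207. Book value $132,624.
Accumulated through year 3 = $314,365 − $132,624 = $181,741.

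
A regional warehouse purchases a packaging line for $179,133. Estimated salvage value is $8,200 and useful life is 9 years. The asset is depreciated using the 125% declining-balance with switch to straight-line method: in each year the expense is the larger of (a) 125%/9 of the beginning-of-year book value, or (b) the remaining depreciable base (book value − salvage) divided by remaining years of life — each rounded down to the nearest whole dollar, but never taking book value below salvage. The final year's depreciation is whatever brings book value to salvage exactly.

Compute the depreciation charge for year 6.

$17,697

Depreciable base = $179,133 − $8,200 = $170,933.
Year 1: DB = ⌊$179,133 × 125%/9⌋ = $24,879; SL = ⌊$170,933/9⌋ = $18,992 → take DB $24,879. Book value $154,254.
Year 2: DB = ⌊$154,254 × 125%/9⌋ = $21,424; SL = ⌊$146,054/8⌋ = $18,256 → take DB $21,424. Book value $132,830.
Year 3: DB = ⌊$132,830 × 125%/9⌋ = $18,448; SL = ⌊$124,630/7⌋ = $17,804 → take DB $18,448. Book value $114,382.
Year 4: DB = ⌊$114,382 × 125%/9⌋ = $15,886; SL = ⌊$106,182/6⌋ = $17,697 → take SL $17,697. Book value $96,685.
Year 5: DB = ⌊$96,685 × 125%/9⌋ = $13,428; SL = ⌊$88,485/5⌋ = $17,697 → take SL $17,697. Book value $78,988.
Year 6: DB = ⌊$78,988 × 125%/9⌋ = $10,970; SL = ⌊$70,788/4⌋ = $17,697 → take SL $17,697. Book value $61,291.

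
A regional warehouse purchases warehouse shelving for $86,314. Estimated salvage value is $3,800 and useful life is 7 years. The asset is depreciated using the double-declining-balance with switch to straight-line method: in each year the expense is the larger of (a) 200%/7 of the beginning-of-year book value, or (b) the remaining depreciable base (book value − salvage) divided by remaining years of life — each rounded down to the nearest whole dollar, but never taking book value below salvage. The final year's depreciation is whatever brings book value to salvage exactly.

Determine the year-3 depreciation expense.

Depreciable base = $86,314 − $3,800 = $82,514.
Year 1: DB = ⌊$86,314 × 200%/7⌋ = $24,661; SL = ⌊$82,514/7⌋ = $11,787 → take DB $24,661. Book value $61,653.
Year 2: DB = ⌊$61,653 × 200%/7⌋ = $17,615; SL = ⌊$57,853/6⌋ = $9,642 → take DB $17,615. Book value $44,038.
Year 3: DB = ⌊$44,038 × 200%/7⌋ = $12,582; SL = ⌊$40,238/5⌋ = $8,047 → take DB $12,582. Book value $31,456.

$12,582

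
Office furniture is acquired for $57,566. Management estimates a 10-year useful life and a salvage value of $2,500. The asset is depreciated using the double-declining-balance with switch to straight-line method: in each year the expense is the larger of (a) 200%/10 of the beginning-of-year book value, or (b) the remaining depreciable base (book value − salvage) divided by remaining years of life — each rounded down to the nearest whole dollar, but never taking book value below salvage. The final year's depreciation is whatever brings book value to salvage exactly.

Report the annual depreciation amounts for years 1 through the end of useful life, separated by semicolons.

Depreciable base = $57,566 − $2,500 = $55,066.
Year 1: DB = ⌊$57,566 × 200%/10⌋ = $11,513; SL = ⌊$55,066/10⌋ = $5,506 → take DB $11,513. Book value $46,053.
Year 2: DB = ⌊$46,053 × 200%/10⌋ = $9,210; SL = ⌊$43,553/9⌋ = $4,839 → take DB $9,210. Book value $36,843.
Year 3: DB = ⌊$36,843 × 200%/10⌋ = $7,368; SL = ⌊$34,343/8⌋ = $4,292 → take DB $7,368. Book value $29,475.
Year 4: DB = ⌊$29,475 × 200%/10⌋ = $5,895; SL = ⌊$26,975/7⌋ = $3,853 → take DB $5,895. Book value $23,580.
Year 5: DB = ⌊$23,580 × 200%/10⌋ = $4,716; SL = ⌊$21,080/6⌋ = $3,513 → take DB $4,716. Book value $18,864.
Year 6: DB = ⌊$18,864 × 200%/10⌋ = $3,772; SL = ⌊$16,364/5⌋ = $3,272 → take DB $3,772. Book value $15,092.
Year 7: DB = ⌊$15,092 × 200%/10⌋ = $3,018; SL = ⌊$12,592/4⌋ = $3,148 → take SL $3,148. Book value $11,944.
Year 8: DB = ⌊$11,944 × 200%/10⌋ = $2,388; SL = ⌊$9,444/3⌋ = $3,148 → take SL $3,148. Book value $8,796.
Year 9: DB = ⌊$8,796 × 200%/10⌋ = $1,759; SL = ⌊$6,296/2⌋ = $3,148 → take SL $3,148. Book value $5,648.
Year 10 (final): $5,648 − $2,500 = $3,148. Book value $2,500.

$11,513; $9,210; $7,368; $5,895; $4,716; $3,772; $3,148; $3,148; $3,148; $3,148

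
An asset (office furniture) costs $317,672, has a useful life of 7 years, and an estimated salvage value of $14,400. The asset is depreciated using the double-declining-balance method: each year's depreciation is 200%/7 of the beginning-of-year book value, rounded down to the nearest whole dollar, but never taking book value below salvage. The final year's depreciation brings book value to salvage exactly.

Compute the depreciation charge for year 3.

Depreciable base = $317,672 − $14,400 = $303,272.
Year 1: ⌊$317,672 × 200%/7⌋ = $90,763. Book value $226,909.
Year 2: ⌊$226,909 × 200%/7⌋ = $64,831. Book value $162,078.
Year 3: ⌊$162,078 × 200%/7⌋ = $46,308. Book value $115,770.

$46,308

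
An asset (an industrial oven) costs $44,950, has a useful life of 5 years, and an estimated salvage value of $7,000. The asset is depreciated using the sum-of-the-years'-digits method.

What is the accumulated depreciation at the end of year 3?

$30,360

Depreciable base = $44,950 − $7,000 = $37,950.
Sum of the years' digits = 5+4+3+2+1 = 15.
Year 1: $37,950 × 5/15 = $12,650. Book value $32,300.
Year 2: $37,950 × 4/15 = $10,120. Book value $22,180.
Year 3: $37,950 × 3/15 = $7,590. Book value $14,590.
Accumulated through year 3 = $44,950 − $14,590 = $30,360.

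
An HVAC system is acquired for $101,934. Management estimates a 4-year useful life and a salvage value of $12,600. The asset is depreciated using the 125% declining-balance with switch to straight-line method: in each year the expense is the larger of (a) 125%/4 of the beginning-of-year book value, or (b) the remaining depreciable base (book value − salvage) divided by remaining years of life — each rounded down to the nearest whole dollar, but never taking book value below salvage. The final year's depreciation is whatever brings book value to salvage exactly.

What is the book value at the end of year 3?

$30,390

Depreciable base = $101,934 − $12,600 = $89,334.
Year 1: DB = ⌊$101,934 × 125%/4⌋ = $31,854; SL = ⌊$89,334/4⌋ = $22,333 → take DB $31,854. Book value $70,080.
Year 2: DB = ⌊$70,080 × 125%/4⌋ = $21,900; SL = ⌊$57,480/3⌋ = $19,160 → take DB $21,900. Book value $48,180.
Year 3: DB = ⌊$48,180 × 125%/4⌋ = $15,056; SL = ⌊$35,580/2⌋ = $17,790 → take SL $17,790. Book value $30,390.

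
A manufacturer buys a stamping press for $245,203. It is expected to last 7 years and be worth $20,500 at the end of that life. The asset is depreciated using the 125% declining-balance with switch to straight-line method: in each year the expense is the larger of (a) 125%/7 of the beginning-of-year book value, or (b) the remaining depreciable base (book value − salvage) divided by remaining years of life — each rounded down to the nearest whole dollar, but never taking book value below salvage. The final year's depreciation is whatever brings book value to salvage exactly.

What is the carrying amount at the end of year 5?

Depreciable base = $245,203 − $20,500 = $224,703.
Year 1: DB = ⌊$245,203 × 125%/7⌋ = $43,786; SL = ⌊$224,703/7⌋ = $32,100 → take DB $43,786. Book value $201,417.
Year 2: DB = ⌊$201,417 × 125%/7⌋ = $35,967; SL = ⌊$180,917/6⌋ = $30,152 → take DB $35,967. Book value $165,450.
Year 3: DB = ⌊$165,450 × 125%/7⌋ = $29,544; SL = ⌊$144,950/5⌋ = $28,990 → take DB $29,544. Book value $135,906.
Year 4: DB = ⌊$135,906 × 125%/7⌋ = $24,268; SL = ⌊$115,406/4⌋ = $28,851 → take SL $28,851. Book value $107,055.
Year 5: DB = ⌊$107,055 × 125%/7⌋ = $19,116; SL = ⌊$86,555/3⌋ = $28,851 → take SL $28,851. Book value $78,204.

$78,204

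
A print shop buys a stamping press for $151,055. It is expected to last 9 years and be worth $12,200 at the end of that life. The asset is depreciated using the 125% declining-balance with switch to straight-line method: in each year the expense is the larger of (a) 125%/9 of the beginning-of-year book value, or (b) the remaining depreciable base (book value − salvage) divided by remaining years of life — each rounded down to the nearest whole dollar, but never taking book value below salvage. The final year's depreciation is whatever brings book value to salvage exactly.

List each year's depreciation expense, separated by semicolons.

$20,979; $18,066; $15,556; $14,042; $14,042; $14,042; $14,042; $14,043; $14,043

Depreciable base = $151,055 − $12,200 = $138,855.
Year 1: DB = ⌊$151,055 × 125%/9⌋ = $20,979; SL = ⌊$138,855/9⌋ = $15,428 → take DB $20,979. Book value $130,076.
Year 2: DB = ⌊$130,076 × 125%/9⌋ = $18,066; SL = ⌊$117,876/8⌋ = $14,734 → take DB $18,066. Book value $112,010.
Year 3: DB = ⌊$112,010 × 125%/9⌋ = $15,556; SL = ⌊$99,810/7⌋ = $14,258 → take DB $15,556. Book value $96,454.
Year 4: DB = ⌊$96,454 × 125%/9⌋ = $13,396; SL = ⌊$84,254/6⌋ = $14,042 → take SL $14,042. Book value $82,412.
Year 5: DB = ⌊$82,412 × 125%/9⌋ = $11,446; SL = ⌊$70,212/5⌋ = $14,042 → take SL $14,042. Book value $68,370.
Year 6: DB = ⌊$68,370 × 125%/9⌋ = $9,495; SL = ⌊$56,170/4⌋ = $14,042 → take SL $14,042. Book value $54,328.
Year 7: DB = ⌊$54,328 × 125%/9⌋ = $7,545; SL = ⌊$42,128/3⌋ = $14,042 → take SL $14,042. Book value $40,286.
Year 8: DB = ⌊$40,286 × 125%/9⌋ = $5,595; SL = ⌊$28,086/2⌋ = $14,043 → take SL $14,043. Book value $26,243.
Year 9 (final): $26,243 − $12,200 = $14,043. Book value $12,200.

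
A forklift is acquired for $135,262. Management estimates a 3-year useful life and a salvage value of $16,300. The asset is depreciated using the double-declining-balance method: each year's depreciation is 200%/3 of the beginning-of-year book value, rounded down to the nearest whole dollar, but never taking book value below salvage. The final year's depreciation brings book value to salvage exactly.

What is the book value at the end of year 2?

$16,300

Depreciable base = $135,262 − $16,300 = $118,962.
Year 1: ⌊$135,262 × 200%/3⌋ = $90,174. Book value $45,088.
Year 2: ⌊$45,088 × 200%/3⌋ = $30,058, capped at $28,788. Book value $16,300.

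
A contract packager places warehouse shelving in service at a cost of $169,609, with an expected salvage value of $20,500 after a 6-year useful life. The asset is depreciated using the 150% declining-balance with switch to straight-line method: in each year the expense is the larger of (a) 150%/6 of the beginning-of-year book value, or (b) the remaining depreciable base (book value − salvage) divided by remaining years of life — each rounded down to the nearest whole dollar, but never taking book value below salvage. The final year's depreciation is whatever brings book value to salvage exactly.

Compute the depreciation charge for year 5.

$16,583

Depreciable base = $169,609 − $20,500 = $149,109.
Year 1: DB = ⌊$169,609 × 150%/6⌋ = $42,402; SL = ⌊$149,109/6⌋ = $24,851 → take DB $42,402. Book value $127,207.
Year 2: DB = ⌊$127,207 × 150%/6⌋ = $31,801; SL = ⌊$106,707/5⌋ = $21,341 → take DB $31,801. Book value $95,406.
Year 3: DB = ⌊$95,406 × 150%/6⌋ = $23,851; SL = ⌊$74,906/4⌋ = $18,726 → take DB $23,851. Book value $71,555.
Year 4: DB = ⌊$71,555 × 150%/6⌋ = $17,888; SL = ⌊$51,055/3⌋ = $17,018 → take DB $17,888. Book value $53,667.
Year 5: DB = ⌊$53,667 × 150%/6⌋ = $13,416; SL = ⌊$33,167/2⌋ = $16,583 → take SL $16,583. Book value $37,084.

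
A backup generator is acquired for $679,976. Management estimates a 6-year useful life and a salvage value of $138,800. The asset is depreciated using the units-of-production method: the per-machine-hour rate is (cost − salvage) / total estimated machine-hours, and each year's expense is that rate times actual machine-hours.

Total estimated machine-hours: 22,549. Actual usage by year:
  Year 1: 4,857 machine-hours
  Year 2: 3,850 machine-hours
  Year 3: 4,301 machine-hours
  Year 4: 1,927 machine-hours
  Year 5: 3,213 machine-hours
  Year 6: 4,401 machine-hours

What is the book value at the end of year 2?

Depreciable base = $679,976 − $138,800 = $541,176.
Rate = $541,176 / 22,549 machine-hours = $24 per machine-hour.
Year 1: 4,857 × $24 = $116,568. Book value $563,408.
Year 2: 3,850 × $24 = $92,400. Book value $471,008.

$471,008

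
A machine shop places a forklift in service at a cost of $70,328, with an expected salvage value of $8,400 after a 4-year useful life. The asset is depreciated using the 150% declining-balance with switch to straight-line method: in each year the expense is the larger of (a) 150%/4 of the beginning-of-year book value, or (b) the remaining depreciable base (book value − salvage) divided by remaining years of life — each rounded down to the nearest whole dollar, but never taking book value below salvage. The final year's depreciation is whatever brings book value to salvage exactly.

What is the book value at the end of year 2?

$27,472

Depreciable base = $70,328 − $8,400 = $61,928.
Year 1: DB = ⌊$70,328 × 150%/4⌋ = $26,373; SL = ⌊$61,928/4⌋ = $15,482 → take DB $26,373. Book value $43,955.
Year 2: DB = ⌊$43,955 × 150%/4⌋ = $16,483; SL = ⌊$35,555/3⌋ = $11,851 → take DB $16,483. Book value $27,472.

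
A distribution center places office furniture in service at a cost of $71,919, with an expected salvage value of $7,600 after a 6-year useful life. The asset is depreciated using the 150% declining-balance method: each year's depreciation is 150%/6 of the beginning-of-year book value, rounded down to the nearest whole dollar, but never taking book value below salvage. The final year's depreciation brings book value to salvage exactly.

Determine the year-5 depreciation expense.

Depreciable base = $71,919 − $7,600 = $64,319.
Year 1: ⌊$71,919 × 150%/6⌋ = $17,979. Book value $53,940.
Year 2: ⌊$53,940 × 150%/6⌋ = $13,485. Book value $40,455.
Year 3: ⌊$40,455 × 150%/6⌋ = $10,113. Book value $30,342.
Year 4: ⌊$30,342 × 150%/6⌋ = $7,585. Book value $22,757.
Year 5: ⌊$22,757 × 150%/6⌋ = $5,689. Book value $17,068.

$5,689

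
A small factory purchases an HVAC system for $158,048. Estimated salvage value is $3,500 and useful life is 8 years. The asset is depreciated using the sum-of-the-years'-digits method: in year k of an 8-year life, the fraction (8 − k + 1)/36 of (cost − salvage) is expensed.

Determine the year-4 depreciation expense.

Depreciable base = $158,048 − $3,500 = $154,548.
Sum of the years' digits = 8+7+6+5+4+3+2+1 = 36.
Year 1: $154,548 × 8/36 = $34,344. Book value $123,704.
Year 2: $154,548 × 7/36 = $30,051. Book value $93,653.
Year 3: $154,548 × 6/36 = $25,758. Book value $67,895.
Year 4: $154,548 × 5/36 = $21,465. Book value $46,430.

$21,465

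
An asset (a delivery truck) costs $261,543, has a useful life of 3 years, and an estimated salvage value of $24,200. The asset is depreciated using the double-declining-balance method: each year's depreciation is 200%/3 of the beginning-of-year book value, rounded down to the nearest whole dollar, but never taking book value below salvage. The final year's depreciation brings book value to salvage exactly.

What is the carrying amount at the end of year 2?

Depreciable base = $261,543 − $24,200 = $237,343.
Year 1: ⌊$261,543 × 200%/3⌋ = $174,362. Book value $87,181.
Year 2: ⌊$87,181 × 200%/3⌋ = $58,120. Book value $29,061.

$29,061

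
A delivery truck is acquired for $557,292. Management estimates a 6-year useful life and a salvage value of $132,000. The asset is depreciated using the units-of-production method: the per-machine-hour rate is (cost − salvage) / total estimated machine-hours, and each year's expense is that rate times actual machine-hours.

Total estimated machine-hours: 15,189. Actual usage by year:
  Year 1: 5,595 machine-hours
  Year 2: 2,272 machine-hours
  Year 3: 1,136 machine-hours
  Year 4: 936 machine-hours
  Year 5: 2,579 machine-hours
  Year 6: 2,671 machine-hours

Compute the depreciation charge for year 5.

$72,212

Depreciable base = $557,292 − $132,000 = $425,292.
Rate = $425,292 / 15,189 machine-hours = $28 per machine-hour.
Year 1: 5,595 × $28 = $156,660. Book value $400,632.
Year 2: 2,272 × $28 = $63,616. Book value $337,016.
Year 3: 1,136 × $28 = $31,808. Book value $305,208.
Year 4: 936 × $28 = $26,208. Book value $279,000.
Year 5: 2,579 × $28 = $72,212. Book value $206,788.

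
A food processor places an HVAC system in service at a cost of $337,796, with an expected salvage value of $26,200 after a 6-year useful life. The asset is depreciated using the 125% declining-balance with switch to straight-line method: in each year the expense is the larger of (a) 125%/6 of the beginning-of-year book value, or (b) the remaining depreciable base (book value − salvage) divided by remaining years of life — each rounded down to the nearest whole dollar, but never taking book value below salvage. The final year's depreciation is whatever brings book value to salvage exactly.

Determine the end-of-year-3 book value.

$165,333

Depreciable base = $337,796 − $26,200 = $311,596.
Year 1: DB = ⌊$337,796 × 125%/6⌋ = $70,374; SL = ⌊$311,596/6⌋ = $51,932 → take DB $70,374. Book value $267,422.
Year 2: DB = ⌊$267,422 × 125%/6⌋ = $55,712; SL = ⌊$241,222/5⌋ = $48,244 → take DB $55,712. Book value $211,710.
Year 3: DB = ⌊$211,710 × 125%/6⌋ = $44,106; SL = ⌊$185,510/4⌋ = $46,377 → take SL $46,377. Book value $165,333.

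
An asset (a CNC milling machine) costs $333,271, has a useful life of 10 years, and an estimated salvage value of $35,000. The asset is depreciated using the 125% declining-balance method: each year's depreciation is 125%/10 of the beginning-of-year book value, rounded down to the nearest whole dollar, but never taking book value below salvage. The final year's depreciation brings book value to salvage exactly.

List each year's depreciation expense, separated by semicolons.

Depreciable base = $333,271 − $35,000 = $298,271.
Year 1: ⌊$333,271 × 125%/10⌋ = $41,658. Book value $291,613.
Year 2: ⌊$291,613 × 125%/10⌋ = $36,451. Book value $255,162.
Year 3: ⌊$255,162 × 125%/10⌋ = $31,895. Book value $223,267.
Year 4: ⌊$223,267 × 125%/10⌋ = $27,908. Book value $195,359.
Year 5: ⌊$195,359 × 125%/10⌋ = $24,419. Book value $170,940.
Year 6: ⌊$170,940 × 125%/10⌋ = $21,367. Book value $149,573.
Year 7: ⌊$149,573 × 125%/10⌋ = $18,696. Book value $130,877.
Year 8: ⌊$130,877 × 125%/10⌋ = $16,359. Book value $114,518.
Year 9: ⌊$114,518 × 125%/10⌋ = $14,314. Book value $100,204.
Year 10 (final): $100,204 − $35,000 = $65,204. Book value $35,000.

$41,658; $36,451; $31,895; $27,908; $24,419; $21,367; $18,696; $16,359; $14,314; $65,204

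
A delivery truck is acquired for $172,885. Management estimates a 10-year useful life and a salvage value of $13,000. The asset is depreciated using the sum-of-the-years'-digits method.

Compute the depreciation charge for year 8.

$8,721

Depreciable base = $172,885 − $13,000 = $159,885.
Sum of the years' digits = 10+9+8+7+6+5+4+3+2+1 = 55.
Year 1: $159,885 × 10/55 = $29,070. Book value $143,815.
Year 2: $159,885 × 9/55 = $26,163. Book value $117,652.
Year 3: $159,885 × 8/55 = $23,256. Book value $94,396.
Year 4: $159,885 × 7/55 = $20,349. Book value $74,047.
Year 5: $159,885 × 6/55 = $17,442. Book value $56,605.
Year 6: $159,885 × 5/55 = $14,535. Book value $42,070.
Year 7: $159,885 × 4/55 = $11,628. Book value $30,442.
Year 8: $159,885 × 3/55 = $8,721. Book value $21,721.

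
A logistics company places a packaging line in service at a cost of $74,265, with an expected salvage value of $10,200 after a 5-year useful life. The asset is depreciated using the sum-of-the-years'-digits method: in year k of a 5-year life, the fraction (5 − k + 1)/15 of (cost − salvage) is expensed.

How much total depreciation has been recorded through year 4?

$59,794

Depreciable base = $74,265 − $10,200 = $64,065.
Sum of the years' digits = 5+4+3+2+1 = 15.
Year 1: $64,065 × 5/15 = $21,355. Book value $52,910.
Year 2: $64,065 × 4/15 = $17,084. Book value $35,826.
Year 3: $64,065 × 3/15 = $12,813. Book value $23,013.
Year 4: $64,065 × 2/15 = $8,542. Book value $14,471.
Accumulated through year 4 = $74,265 − $14,471 = $59,794.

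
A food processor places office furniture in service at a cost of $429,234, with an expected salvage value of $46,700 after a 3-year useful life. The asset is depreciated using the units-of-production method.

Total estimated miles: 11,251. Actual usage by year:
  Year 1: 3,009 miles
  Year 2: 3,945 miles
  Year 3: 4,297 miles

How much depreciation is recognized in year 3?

$146,098

Depreciable base = $429,234 − $46,700 = $382,534.
Rate = $382,534 / 11,251 miles = $34 per mile.
Year 1: 3,009 × $34 = $102,306. Book value $326,928.
Year 2: 3,945 × $34 = $134,130. Book value $192,798.
Year 3: 4,297 × $34 = $146,098. Book value $46,700.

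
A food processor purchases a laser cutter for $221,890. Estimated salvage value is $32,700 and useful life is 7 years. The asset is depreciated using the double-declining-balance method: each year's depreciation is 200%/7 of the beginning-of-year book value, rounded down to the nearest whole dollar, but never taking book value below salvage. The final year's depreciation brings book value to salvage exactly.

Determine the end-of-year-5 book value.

Depreciable base = $221,890 − $32,700 = $189,190.
Year 1: ⌊$221,890 × 200%/7⌋ = $63,397. Book value $158,493.
Year 2: ⌊$158,493 × 200%/7⌋ = $45,283. Book value $113,210.
Year 3: ⌊$113,210 × 200%/7⌋ = $32,345. Book value $80,865.
Year 4: ⌊$80,865 × 200%/7⌋ = $23,104. Book value $57,761.
Year 5: ⌊$57,761 × 200%/7⌋ = $16,503. Book value $41,258.

$41,258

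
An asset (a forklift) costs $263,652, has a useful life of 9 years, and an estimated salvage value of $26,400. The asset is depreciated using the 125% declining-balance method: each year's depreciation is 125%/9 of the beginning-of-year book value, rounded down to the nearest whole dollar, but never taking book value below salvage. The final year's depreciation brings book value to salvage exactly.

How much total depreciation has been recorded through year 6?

Depreciable base = $263,652 − $26,400 = $237,252.
Year 1: ⌊$263,652 × 125%/9⌋ = $36,618. Book value $227,034.
Year 2: ⌊$227,034 × 125%/9⌋ = $31,532. Book value $195,502.
Year 3: ⌊$195,502 × 125%/9⌋ = $27,153. Book value $168,349.
Year 4: ⌊$168,349 × 125%/9⌋ = $23,381. Book value $144,968.
Year 5: ⌊$144,968 × 125%/9⌋ = $20,134. Book value $124,834.
Year 6: ⌊$124,834 × 125%/9⌋ = $17,338. Book value $107,496.
Accumulated through year 6 = $263,652 − $107,496 = $156,156.

$156,156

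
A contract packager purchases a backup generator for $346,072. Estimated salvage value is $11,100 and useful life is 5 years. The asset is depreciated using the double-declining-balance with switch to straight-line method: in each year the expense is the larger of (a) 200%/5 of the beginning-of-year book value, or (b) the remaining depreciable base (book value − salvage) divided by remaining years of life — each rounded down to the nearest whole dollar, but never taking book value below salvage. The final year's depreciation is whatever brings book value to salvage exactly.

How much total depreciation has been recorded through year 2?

Depreciable base = $346,072 − $11,100 = $334,972.
Year 1: DB = ⌊$346,072 × 200%/5⌋ = $138,428; SL = ⌊$334,972/5⌋ = $66,994 → take DB $138,428. Book value $207,644.
Year 2: DB = ⌊$207,644 × 200%/5⌋ = $83,057; SL = ⌊$196,544/4⌋ = $49,136 → take DB $83,057. Book value $124,587.
Accumulated through year 2 = $346,072 − $124,587 = $221,485.

$221,485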